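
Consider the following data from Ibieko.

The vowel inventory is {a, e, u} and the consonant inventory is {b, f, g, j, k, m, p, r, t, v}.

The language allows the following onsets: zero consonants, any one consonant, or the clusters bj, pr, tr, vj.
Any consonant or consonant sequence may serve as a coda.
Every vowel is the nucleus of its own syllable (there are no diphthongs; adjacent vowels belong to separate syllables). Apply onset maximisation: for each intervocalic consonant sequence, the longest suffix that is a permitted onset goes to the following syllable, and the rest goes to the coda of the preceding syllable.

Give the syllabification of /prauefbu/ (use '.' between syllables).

The vowels are a, u, e, u — 4 nuclei, so 4 syllables.
σ1/σ2 boundary: hiatus — the boundary sits between the two vowels.
σ2/σ3 boundary: hiatus — the boundary sits between the two vowels.
σ3/σ4 boundary: /fb/; trying suffixes from longest down, /b/ is the first permitted one, so coda /f/ | onset /b/.

pra.u.ef.bu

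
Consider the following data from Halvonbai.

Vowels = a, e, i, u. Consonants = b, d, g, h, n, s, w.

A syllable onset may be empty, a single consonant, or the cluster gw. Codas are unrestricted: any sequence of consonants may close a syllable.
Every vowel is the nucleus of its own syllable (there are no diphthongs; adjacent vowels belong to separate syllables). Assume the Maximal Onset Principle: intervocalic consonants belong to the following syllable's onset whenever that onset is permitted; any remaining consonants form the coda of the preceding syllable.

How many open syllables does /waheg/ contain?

The vowels are a, e — 2 nuclei, so 2 syllables.
σ1/σ2 boundary: /h/ is a single consonant, so it becomes the next onset.
So the parse is wa.heg.
Classifying each syllable: /wa/ (open), /heg/ (closed).
Open syllables: 1.

1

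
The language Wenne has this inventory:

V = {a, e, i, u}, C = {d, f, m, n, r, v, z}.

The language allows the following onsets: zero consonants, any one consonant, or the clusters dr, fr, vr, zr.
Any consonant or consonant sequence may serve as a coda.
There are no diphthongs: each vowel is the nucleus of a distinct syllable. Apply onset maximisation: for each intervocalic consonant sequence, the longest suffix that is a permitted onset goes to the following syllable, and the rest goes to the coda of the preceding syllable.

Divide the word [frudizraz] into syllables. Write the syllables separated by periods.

fru.di.zraz

Vowels present: u, i, a; each is a nucleus, giving 3 syllables.
V1 /u/ – V2 /i/: /d/ → onset of the next syllable (single consonants are always licit onsets).
V2 /i/ – V3 /a/: /zr/ — entire cluster is a permitted onset → onset /zr/, coda ∅.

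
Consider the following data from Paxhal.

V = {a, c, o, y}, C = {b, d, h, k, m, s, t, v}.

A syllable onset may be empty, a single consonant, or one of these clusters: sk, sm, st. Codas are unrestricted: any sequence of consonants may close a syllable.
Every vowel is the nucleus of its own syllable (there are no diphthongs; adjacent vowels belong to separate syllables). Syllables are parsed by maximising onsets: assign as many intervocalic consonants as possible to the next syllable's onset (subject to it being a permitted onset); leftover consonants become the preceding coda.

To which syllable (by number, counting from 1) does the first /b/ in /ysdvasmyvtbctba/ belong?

The vowels are y, a, y, c, a — 5 nuclei, so 5 syllables.
σ1/σ2 boundary: /sdv/ — longest licit onset from the right is /v/, leaving /sd/ as coda.
σ2/σ3 boundary: /sm/ is a licit onset in full, so it all attaches to the next syllable.
σ3/σ4 boundary: cluster /vtb/ — the longest permitted-onset suffix is /b/; onset = /b/, preceding coda = /vt/.
σ4/σ5 boundary: /tb/ — longest licit onset from the right is /b/, leaving /t/ as coda.
So the parse is ysd.va.smyvt.bct.ba.
The first /b/ is in the onset of syllable 4 (/bct/).

4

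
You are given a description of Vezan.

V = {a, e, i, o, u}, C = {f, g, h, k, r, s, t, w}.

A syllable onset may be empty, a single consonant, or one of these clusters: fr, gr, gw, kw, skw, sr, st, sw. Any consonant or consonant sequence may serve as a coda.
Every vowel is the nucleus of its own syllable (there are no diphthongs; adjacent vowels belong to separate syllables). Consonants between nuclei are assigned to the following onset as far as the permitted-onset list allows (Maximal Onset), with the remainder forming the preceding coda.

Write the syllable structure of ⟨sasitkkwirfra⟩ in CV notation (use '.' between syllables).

CV.CVCC.CCVC.CCV

Nuclei (vowels): a, i, i, a → 4 syllables.
V1 /a/ – V2 /i/: /s/ → onset of the next syllable (single consonants are always licit onsets).
V2 /i/ – V3 /i/: /tkkw/; trying suffixes from longest down, /kw/ is the first permitted one, so coda /tk/ | onset /kw/.
V3 /i/ – V4 /a/: /rfr/ — longest licit onset from the right is /fr/, leaving /r/ as coda.
Syllabification: sa.sitk.kwir.fra.
Mapping each syllable to C/V: /sa/ → CV, /sitk/ → CVCC, /kwir/ → CCVC, /fra/ → CCV.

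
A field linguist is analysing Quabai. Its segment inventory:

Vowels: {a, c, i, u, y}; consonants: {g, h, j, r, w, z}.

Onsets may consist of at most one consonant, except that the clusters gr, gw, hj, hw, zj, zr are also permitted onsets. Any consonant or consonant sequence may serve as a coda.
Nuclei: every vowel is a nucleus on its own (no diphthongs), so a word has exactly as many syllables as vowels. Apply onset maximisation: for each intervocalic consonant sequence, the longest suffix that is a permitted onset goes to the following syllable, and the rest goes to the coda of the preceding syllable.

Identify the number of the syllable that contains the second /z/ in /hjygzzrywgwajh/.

Vowels present: y, y, a; each is a nucleus, giving 3 syllables.
Between /y/ (V1) and /y/ (V2): /gzzr/; trying suffixes from longest down, /zr/ is the first permitted one, so coda /gz/ | onset /zr/.
Between /y/ (V2) and /a/ (V3): /wgw/ — longest licit onset from the right is /gw/, leaving /w/ as coda.
Result: hjygz.zryw.gwajh.
The second /z/ is in the onset of syllable 2 (/zryw/).

2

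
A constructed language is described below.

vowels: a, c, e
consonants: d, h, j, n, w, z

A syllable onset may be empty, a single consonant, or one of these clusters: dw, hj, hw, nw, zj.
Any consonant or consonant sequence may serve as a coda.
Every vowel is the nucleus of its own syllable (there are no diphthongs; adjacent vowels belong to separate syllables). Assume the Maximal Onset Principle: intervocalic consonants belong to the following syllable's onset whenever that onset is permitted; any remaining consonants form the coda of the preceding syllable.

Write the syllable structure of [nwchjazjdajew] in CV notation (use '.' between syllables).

CCV.CCVCC.CV.CVC

Vowels present: c, a, a, e; each is a nucleus, giving 4 syllables.
Between /c/ (V1) and /a/ (V2): /hj/ is a licit onset in full, so it all attaches to the next syllable.
Between /a/ (V2) and /a/ (V3): /zjd/ splits as /zj/ + /d/ (/d/ is the longest suffix that is a licit onset).
Between /a/ (V3) and /e/ (V4): /j/ is a single consonant, so it becomes the next onset.
Putting it together: nwc.hjazj.da.jew.
Mapping each syllable to C/V: /nwc/ → CCV, /hjazj/ → CCVCC, /da/ → CV, /jew/ → CVC.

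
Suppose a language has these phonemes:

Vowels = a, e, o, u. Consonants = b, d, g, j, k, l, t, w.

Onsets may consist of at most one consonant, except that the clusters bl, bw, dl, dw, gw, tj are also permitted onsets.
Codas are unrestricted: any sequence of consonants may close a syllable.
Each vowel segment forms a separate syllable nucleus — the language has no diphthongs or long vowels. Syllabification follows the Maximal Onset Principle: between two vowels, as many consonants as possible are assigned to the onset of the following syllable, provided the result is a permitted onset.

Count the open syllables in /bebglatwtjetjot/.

1

Nuclei (vowels): e, a, e, o → 4 syllables.
σ1/σ2 boundary: cluster /bgl/ — the longest permitted-onset suffix is /l/; onset = /l/, preceding coda = /bg/.
σ2/σ3 boundary: /twtj/ — longest licit onset from the right is /tj/, leaving /tw/ as coda.
σ3/σ4 boundary: /tj/ — entire cluster is a permitted onset → onset /tj/, coda ∅.
Putting it together: bebg.latw.tje.tjot.
Classifying each syllable: /bebg/ (closed), /latw/ (closed), /tje/ (open), /tjot/ (closed).
Open syllables: 1.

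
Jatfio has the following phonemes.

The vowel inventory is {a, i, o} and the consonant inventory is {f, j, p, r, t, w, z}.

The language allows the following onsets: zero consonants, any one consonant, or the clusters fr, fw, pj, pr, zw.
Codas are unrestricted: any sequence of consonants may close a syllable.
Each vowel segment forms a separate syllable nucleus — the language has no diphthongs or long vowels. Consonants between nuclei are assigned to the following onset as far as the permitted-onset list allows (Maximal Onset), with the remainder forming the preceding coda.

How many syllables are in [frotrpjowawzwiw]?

Nuclei (vowels): o, o, a, i → 4 syllables.

4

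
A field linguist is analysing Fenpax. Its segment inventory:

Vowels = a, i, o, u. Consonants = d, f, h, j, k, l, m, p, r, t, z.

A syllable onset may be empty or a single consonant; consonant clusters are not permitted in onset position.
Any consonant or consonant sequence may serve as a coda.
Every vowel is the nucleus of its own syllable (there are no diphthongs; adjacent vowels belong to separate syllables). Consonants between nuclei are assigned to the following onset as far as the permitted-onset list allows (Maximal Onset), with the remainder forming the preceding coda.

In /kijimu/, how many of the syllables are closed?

0

Nuclei (vowels): i, i, u → 3 syllables.
V1 /i/ – V2 /i/: just /j/ — single C goes to the following onset.
V2 /i/ – V3 /u/: just /m/ — single C goes to the following onset.
Result: ki.ji.mu.
Classifying each syllable: /ki/ (open), /ji/ (open), /mu/ (open).
Closed syllables: 0.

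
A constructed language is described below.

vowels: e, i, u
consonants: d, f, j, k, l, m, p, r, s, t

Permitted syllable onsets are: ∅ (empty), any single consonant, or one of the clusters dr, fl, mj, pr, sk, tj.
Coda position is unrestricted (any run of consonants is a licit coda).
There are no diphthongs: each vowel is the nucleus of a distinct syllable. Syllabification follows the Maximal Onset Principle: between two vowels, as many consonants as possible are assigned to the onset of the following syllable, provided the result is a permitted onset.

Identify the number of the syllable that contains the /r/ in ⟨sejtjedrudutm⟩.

3

Nuclei (vowels): e, e, u, u → 4 syllables.
/e…e/ gap (V1→V2): /jtj/ splits as /j/ + /tj/ (/tj/ is the longest suffix that is a licit onset).
/e…u/ gap (V2→V3): /dr/ is a licit onset in full, so it all attaches to the next syllable.
/u…u/ gap (V3→V4): /d/ → onset of the next syllable (single consonants are always licit onsets).
Result: sej.tje.dru.dutm.
The /r/ is in the onset of syllable 3 (/dru/).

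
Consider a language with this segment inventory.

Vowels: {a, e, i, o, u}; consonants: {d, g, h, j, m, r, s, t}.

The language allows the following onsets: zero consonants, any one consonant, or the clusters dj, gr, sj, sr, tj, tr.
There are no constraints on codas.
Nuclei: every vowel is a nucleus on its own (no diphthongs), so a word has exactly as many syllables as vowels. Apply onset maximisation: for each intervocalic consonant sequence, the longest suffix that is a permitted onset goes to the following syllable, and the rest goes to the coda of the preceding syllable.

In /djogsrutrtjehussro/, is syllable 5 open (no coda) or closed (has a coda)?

open

Vowels present: o, u, e, u, o; each is a nucleus, giving 5 syllables.
σ1/σ2 boundary: /gsr/ — longest licit onset from the right is /sr/, leaving /g/ as coda.
σ2/σ3 boundary: cluster /trtj/ — the longest permitted-onset suffix is /tj/; onset = /tj/, preceding coda = /tr/.
σ3/σ4 boundary: /h/ → onset of the next syllable (single consonants are always licit onsets).
σ4/σ5 boundary: /ssr/; trying suffixes from longest down, /sr/ is the first permitted one, so coda /s/ | onset /sr/.
Syllabification: djog.srutr.tje.hus.sro.
Syllable 5 is /sro/; it ends in its nucleus with no coda, so it is open.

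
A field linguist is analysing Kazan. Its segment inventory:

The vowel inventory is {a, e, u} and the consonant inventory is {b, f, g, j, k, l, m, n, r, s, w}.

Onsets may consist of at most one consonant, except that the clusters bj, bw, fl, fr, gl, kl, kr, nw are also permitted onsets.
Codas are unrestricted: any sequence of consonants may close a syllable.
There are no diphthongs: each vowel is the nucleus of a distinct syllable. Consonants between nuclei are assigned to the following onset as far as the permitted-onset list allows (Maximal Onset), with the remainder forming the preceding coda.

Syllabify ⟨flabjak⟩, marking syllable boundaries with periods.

fla.bjak

Nuclei (vowels): a, a → 2 syllables.
/a…a/ gap (V1→V2): cluster /bj/ — /bj/ is itself a permitted onset, so the whole cluster goes right; preceding coda = ∅.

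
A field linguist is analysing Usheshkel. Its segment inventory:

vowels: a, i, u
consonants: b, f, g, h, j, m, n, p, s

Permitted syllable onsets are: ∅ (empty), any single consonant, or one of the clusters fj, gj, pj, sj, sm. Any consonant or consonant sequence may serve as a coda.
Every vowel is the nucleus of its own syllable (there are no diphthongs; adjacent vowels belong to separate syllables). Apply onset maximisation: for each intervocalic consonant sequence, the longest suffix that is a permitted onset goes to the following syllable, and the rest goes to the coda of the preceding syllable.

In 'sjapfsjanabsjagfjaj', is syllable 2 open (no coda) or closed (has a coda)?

The vowels are a, a, a, a, a — 5 nuclei, so 5 syllables.
σ1/σ2 boundary: /pfsj/ — longest licit onset from the right is /sj/, leaving /pf/ as coda.
σ2/σ3 boundary: /n/ is a single consonant, so it becomes the next onset.
σ3/σ4 boundary: /bsj/ — longest licit onset from the right is /sj/, leaving /b/ as coda.
σ4/σ5 boundary: cluster /gfj/ — the longest permitted-onset suffix is /fj/; onset = /fj/, preceding coda = /g/.
Putting it together: sjapf.sja.nab.sjag.fjaj.
Syllable 2 is /sja/; it ends in its nucleus with no coda, so it is open.

open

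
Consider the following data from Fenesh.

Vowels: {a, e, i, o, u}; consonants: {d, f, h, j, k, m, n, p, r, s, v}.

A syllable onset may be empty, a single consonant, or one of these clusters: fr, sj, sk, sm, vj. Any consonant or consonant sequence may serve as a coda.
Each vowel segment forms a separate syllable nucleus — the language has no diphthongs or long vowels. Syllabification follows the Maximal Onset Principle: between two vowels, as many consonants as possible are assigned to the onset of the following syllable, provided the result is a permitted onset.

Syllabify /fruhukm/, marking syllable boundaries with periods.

Vowels present: u, u; each is a nucleus, giving 2 syllables.
σ1/σ2 boundary: /h/ is a single consonant, so it becomes the next onset.

fru.hukm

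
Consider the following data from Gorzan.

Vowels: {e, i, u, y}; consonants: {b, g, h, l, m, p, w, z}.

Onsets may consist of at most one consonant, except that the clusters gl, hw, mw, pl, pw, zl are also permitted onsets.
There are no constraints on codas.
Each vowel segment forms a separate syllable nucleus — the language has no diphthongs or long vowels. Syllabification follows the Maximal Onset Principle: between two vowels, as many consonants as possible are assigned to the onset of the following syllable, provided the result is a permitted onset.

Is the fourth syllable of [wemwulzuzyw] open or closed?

closed

Vowels present: e, u, u, y; each is a nucleus, giving 4 syllables.
σ1/σ2 boundary: /mw/ is a licit onset in full, so it all attaches to the next syllable.
σ2/σ3 boundary: /lz/ splits as /l/ + /z/ (/z/ is the longest suffix that is a licit onset).
σ3/σ4 boundary: /z/ → onset of the next syllable (single consonants are always licit onsets).
Putting it together: we.mwul.zu.zyw.
Syllable 4 is /zyw/ with coda /w/, so it is closed.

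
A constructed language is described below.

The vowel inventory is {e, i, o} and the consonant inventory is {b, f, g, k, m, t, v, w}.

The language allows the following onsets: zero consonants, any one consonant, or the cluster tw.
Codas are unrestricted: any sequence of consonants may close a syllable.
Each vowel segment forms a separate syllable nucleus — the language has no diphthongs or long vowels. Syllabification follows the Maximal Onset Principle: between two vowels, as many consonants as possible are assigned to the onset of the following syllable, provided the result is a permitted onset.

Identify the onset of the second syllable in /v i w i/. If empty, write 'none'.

w

Vowels present: i, i; each is a nucleus, giving 2 syllables.
σ1/σ2 boundary: just /w/ — single C goes to the following onset.
Result: vi.wi.
Syllable 2 is /wi/: onset /w/, nucleus /i/, coda ∅.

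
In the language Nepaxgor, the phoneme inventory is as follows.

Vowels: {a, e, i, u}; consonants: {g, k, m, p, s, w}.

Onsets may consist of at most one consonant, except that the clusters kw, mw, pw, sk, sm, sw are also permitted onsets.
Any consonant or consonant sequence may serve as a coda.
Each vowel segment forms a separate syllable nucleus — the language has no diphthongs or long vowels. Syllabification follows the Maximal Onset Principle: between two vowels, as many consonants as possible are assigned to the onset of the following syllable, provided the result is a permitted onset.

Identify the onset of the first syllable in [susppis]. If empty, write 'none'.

s

Nuclei (vowels): u, i → 2 syllables.
σ1/σ2 boundary: /spp/ splits as /sp/ + /p/ (/p/ is the longest suffix that is a licit onset).
Putting it together: susp.pis.
Syllable 1 is /susp/: onset /s/, nucleus /u/, coda /sp/.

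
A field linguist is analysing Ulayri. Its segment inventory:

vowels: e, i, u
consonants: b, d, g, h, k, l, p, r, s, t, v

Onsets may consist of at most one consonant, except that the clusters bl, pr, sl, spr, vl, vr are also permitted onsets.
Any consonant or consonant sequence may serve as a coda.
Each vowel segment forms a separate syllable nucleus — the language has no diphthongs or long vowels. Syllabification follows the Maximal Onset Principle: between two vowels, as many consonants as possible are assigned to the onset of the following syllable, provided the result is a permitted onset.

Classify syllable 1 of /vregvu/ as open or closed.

Nuclei (vowels): e, u → 2 syllables.
Between /e/ (V1) and /u/ (V2): /gv/ splits as /g/ + /v/ (/v/ is the longest suffix that is a licit onset).
Syllabification: vreg.vu.
Syllable 1 is /vreg/ with coda /g/, so it is closed.

closed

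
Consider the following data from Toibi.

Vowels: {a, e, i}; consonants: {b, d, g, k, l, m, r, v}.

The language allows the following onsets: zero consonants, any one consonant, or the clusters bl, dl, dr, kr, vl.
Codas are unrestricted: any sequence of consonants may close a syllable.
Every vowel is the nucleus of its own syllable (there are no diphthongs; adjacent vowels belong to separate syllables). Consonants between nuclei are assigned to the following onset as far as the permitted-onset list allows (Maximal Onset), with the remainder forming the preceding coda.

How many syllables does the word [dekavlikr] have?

3

Vowels present: e, a, i; each is a nucleus, giving 3 syllables.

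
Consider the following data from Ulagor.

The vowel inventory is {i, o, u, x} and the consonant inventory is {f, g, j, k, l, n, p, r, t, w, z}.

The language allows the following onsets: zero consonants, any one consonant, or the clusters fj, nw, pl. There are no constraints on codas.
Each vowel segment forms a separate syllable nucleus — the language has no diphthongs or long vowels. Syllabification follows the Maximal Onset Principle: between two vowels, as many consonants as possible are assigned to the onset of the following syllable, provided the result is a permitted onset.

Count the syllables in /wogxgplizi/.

4

Vowels present: o, x, i, i; each is a nucleus, giving 4 syllables.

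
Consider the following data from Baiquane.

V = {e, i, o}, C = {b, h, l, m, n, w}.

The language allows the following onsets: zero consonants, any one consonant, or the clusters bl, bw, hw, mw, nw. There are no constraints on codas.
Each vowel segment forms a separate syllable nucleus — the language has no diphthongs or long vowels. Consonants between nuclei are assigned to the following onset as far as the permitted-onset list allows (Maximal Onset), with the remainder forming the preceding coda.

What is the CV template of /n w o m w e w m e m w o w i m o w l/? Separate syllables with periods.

CCV.CCVC.CV.CCV.CV.CVCC

The vowels are o, e, e, o, i, o — 6 nuclei, so 6 syllables.
Between /o/ (V1) and /e/ (V2): /mw/ is a licit onset in full, so it all attaches to the next syllable.
Between /e/ (V2) and /e/ (V3): /wm/ — longest licit onset from the right is /m/, leaving /w/ as coda.
Between /e/ (V3) and /o/ (V4): /mw/ is a licit onset in full, so it all attaches to the next syllable.
Between /o/ (V4) and /i/ (V5): /w/ is a single consonant, so it becomes the next onset.
Between /i/ (V5) and /o/ (V6): /m/ is a single consonant, so it becomes the next onset.
So the parse is nwo.mwew.me.mwo.wi.mowl.
Mapping each syllable to C/V: /nwo/ → CCV, /mwew/ → CCVC, /me/ → CV, /mwo/ → CCV, /wi/ → CV, /mowl/ → CVCC.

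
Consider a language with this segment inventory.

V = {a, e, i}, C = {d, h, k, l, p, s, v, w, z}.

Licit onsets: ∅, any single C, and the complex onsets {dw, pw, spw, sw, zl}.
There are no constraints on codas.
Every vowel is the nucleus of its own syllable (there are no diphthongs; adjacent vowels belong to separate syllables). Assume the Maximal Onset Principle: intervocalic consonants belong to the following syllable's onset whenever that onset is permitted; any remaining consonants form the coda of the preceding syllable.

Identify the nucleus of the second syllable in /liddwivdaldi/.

i

The vowels are i, i, a, i — 4 nuclei, so 4 syllables.
The second nucleus (vowel 2 from the left) is /i/.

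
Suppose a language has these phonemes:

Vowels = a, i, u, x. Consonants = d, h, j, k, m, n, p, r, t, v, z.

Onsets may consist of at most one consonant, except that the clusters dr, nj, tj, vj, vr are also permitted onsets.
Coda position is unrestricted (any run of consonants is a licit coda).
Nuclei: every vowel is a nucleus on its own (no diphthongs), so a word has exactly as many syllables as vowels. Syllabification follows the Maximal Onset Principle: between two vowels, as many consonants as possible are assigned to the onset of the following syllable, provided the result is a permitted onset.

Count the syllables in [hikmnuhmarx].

4

The vowels are i, u, a, x — 4 nuclei, so 4 syllables.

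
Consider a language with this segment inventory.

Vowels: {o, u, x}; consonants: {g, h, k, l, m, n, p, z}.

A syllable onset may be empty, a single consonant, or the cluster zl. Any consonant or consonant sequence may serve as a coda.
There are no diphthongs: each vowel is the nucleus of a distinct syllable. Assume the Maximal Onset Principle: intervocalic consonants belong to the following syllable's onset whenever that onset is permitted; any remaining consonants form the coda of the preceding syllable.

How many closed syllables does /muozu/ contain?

Vowels present: u, o, u; each is a nucleus, giving 3 syllables.
Between /u/ (V1) and /o/ (V2): no consonants, so the boundary falls immediately after /u/.
Between /o/ (V2) and /u/ (V3): just /z/ — single C goes to the following onset.
Syllabification: mu.o.zu.
Classifying each syllable: /mu/ (open), /o/ (open), /zu/ (open).
Closed syllables: 0.

0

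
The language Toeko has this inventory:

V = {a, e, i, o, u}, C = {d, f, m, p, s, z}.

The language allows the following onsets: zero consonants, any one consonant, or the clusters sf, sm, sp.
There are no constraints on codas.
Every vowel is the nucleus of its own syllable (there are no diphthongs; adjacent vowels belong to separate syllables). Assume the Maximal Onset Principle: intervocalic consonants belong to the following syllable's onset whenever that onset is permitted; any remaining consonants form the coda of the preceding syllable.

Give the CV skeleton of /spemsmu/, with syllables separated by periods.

CCVC.CCV

The vowels are e, u — 2 nuclei, so 2 syllables.
Between /e/ (V1) and /u/ (V2): /msm/ splits as /m/ + /sm/ (/sm/ is the longest suffix that is a licit onset).
Syllabification: spem.smu.
Mapping each syllable to C/V: /spem/ → CCVC, /smu/ → CCV.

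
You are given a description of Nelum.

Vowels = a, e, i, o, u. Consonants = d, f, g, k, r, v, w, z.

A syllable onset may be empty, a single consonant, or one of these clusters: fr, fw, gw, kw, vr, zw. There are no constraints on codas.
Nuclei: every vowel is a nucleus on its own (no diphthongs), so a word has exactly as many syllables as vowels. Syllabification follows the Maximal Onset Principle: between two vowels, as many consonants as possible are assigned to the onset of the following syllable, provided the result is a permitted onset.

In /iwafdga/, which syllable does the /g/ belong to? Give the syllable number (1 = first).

3

The vowels are i, a, a — 3 nuclei, so 3 syllables.
Between /i/ (V1) and /a/ (V2): /w/ is a single consonant, so it becomes the next onset.
Between /a/ (V2) and /a/ (V3): /fdg/ splits as /fd/ + /g/ (/g/ is the longest suffix that is a licit onset).
So the parse is i.wafd.ga.
The /g/ is in the onset of syllable 3 (/ga/).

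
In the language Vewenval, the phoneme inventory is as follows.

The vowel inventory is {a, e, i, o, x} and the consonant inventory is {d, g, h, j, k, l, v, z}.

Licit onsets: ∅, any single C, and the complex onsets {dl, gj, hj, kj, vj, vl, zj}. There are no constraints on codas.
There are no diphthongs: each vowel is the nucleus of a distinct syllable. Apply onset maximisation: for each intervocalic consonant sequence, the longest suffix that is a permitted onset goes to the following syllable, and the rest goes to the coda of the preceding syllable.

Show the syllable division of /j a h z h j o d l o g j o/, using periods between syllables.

jahz.hjo.dlo.gjo

Nuclei (vowels): a, o, o, o → 4 syllables.
/a…o/ gap (V1→V2): /hzhj/ — longest licit onset from the right is /hj/, leaving /hz/ as coda.
/o…o/ gap (V2→V3): cluster /dl/ — /dl/ is itself a permitted onset, so the whole cluster goes right; preceding coda = ∅.
/o…o/ gap (V3→V4): cluster /gj/ — /gj/ is itself a permitted onset, so the whole cluster goes right; preceding coda = ∅.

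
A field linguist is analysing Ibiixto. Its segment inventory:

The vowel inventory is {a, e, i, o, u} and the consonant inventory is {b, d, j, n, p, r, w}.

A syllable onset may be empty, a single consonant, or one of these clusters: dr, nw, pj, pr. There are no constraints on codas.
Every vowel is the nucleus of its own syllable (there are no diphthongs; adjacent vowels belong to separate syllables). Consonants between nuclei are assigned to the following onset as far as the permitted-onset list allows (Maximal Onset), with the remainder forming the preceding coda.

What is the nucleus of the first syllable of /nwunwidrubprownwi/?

u

Vowels present: u, i, u, o, i; each is a nucleus, giving 5 syllables.
The first nucleus (vowel 1 from the left) is /u/.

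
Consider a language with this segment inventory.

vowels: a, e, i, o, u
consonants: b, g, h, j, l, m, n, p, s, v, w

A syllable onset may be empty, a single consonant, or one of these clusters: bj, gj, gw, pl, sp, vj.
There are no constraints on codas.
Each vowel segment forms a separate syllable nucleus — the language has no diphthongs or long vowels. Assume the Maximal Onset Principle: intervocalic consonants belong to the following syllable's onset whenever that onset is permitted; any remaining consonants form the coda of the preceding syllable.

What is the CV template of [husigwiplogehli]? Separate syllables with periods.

CV.CV.CCV.CCV.CVC.CV

Nuclei (vowels): u, i, i, o, e, i → 6 syllables.
V1 /u/ – V2 /i/: /s/ is a single consonant, so it becomes the next onset.
V2 /i/ – V3 /i/: /gw/ — entire cluster is a permitted onset → onset /gw/, coda ∅.
V3 /i/ – V4 /o/: /pl/ — entire cluster is a permitted onset → onset /pl/, coda ∅.
V4 /o/ – V5 /e/: just /g/ — single C goes to the following onset.
V5 /e/ – V6 /i/: /hl/; trying suffixes from longest down, /l/ is the first permitted one, so coda /h/ | onset /l/.
Syllabification: hu.si.gwi.plo.geh.li.
Mapping each syllable to C/V: /hu/ → CV, /si/ → CV, /gwi/ → CCV, /plo/ → CCV, /geh/ → CVC, /li/ → CV.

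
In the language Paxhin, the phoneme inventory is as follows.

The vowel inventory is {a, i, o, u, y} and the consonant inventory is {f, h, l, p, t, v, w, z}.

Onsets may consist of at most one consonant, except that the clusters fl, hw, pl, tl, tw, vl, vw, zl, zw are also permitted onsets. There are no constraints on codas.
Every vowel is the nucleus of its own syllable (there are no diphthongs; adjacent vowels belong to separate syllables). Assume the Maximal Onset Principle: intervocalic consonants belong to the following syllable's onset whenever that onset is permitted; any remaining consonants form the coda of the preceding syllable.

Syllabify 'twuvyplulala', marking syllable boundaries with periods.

The vowels are u, y, u, a, a — 5 nuclei, so 5 syllables.
/u…y/ gap (V1→V2): /v/ is a single consonant, so it becomes the next onset.
/y…u/ gap (V2→V3): /pl/ is a licit onset in full, so it all attaches to the next syllable.
/u…a/ gap (V3→V4): /l/ is a single consonant, so it becomes the next onset.
/a…a/ gap (V4→V5): just /l/ — single C goes to the following onset.

twu.vy.plu.la.la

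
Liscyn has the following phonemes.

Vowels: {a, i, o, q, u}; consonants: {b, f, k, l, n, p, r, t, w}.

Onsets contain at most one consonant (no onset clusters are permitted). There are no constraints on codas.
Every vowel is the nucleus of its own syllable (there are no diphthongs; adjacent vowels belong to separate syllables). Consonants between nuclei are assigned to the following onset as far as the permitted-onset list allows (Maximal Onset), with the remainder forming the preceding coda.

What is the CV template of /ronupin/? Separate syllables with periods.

CV.CV.CVC

Vowels present: o, u, i; each is a nucleus, giving 3 syllables.
Between /o/ (V1) and /u/ (V2): just /n/ — single C goes to the following onset.
Between /u/ (V2) and /i/ (V3): /p/ → onset of the next syllable (single consonants are always licit onsets).
So the parse is ro.nu.pin.
Mapping each syllable to C/V: /ro/ → CV, /nu/ → CV, /pin/ → CVC.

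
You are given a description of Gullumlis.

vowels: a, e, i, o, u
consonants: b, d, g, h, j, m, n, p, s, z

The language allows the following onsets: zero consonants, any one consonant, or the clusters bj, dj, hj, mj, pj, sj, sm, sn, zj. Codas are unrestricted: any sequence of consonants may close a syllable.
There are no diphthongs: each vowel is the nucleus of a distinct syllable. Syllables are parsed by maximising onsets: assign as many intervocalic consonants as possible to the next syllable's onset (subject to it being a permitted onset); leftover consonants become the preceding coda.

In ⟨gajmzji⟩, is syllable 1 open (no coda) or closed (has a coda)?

closed

The vowels are a, i — 2 nuclei, so 2 syllables.
/a…i/ gap (V1→V2): /jmzj/ splits as /jm/ + /zj/ (/zj/ is the longest suffix that is a licit onset).
So the parse is gajm.zji.
Syllable 1 is /gajm/ with coda /jm/, so it is closed.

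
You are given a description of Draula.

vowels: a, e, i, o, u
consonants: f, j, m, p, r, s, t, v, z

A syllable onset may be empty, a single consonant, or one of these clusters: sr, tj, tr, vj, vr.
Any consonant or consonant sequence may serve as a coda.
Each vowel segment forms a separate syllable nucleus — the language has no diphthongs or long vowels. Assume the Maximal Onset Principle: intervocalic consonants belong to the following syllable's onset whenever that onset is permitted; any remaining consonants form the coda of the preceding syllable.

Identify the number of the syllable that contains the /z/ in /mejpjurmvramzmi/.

Nuclei (vowels): e, u, a, i → 4 syllables.
Between /e/ (V1) and /u/ (V2): /jpj/ — longest licit onset from the right is /j/, leaving /jp/ as coda.
Between /u/ (V2) and /a/ (V3): cluster /rmvr/ — the longest permitted-onset suffix is /vr/; onset = /vr/, preceding coda = /rm/.
Between /a/ (V3) and /i/ (V4): /mzm/ — longest licit onset from the right is /m/, leaving /mz/ as coda.
So the parse is mejp.jurm.vramz.mi.
The /z/ is in the coda of syllable 3 (/vramz/).

3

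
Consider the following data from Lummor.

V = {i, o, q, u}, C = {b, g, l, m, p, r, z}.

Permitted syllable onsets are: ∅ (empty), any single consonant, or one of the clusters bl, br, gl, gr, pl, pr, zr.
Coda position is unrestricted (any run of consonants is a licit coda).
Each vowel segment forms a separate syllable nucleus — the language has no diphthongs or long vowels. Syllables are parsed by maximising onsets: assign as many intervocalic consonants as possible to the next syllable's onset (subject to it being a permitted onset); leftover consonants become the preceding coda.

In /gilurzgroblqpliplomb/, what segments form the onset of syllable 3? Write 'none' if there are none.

Vowels present: i, u, o, q, i, o; each is a nucleus, giving 6 syllables.
σ1/σ2 boundary: /l/ is a single consonant, so it becomes the next onset.
σ2/σ3 boundary: /rzgr/ — longest licit onset from the right is /gr/, leaving /rz/ as coda.
σ3/σ4 boundary: /bl/ — entire cluster is a permitted onset → onset /bl/, coda ∅.
σ4/σ5 boundary: /pl/ is a licit onset in full, so it all attaches to the next syllable.
σ5/σ6 boundary: /pl/ — entire cluster is a permitted onset → onset /pl/, coda ∅.
Putting it together: gi.lurz.gro.blq.pli.plomb.
Syllable 3 is /gro/: onset /gr/, nucleus /o/, coda ∅.

gr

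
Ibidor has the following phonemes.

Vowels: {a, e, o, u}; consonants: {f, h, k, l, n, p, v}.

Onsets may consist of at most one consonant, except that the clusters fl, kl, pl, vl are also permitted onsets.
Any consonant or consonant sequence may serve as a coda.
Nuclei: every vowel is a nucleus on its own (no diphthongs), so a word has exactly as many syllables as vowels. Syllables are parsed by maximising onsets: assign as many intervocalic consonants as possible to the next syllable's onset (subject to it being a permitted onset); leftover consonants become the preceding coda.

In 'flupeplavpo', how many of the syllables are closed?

1

Nuclei (vowels): u, e, a, o → 4 syllables.
V1 /u/ – V2 /e/: just /p/ — single C goes to the following onset.
V2 /e/ – V3 /a/: /pl/ — entire cluster is a permitted onset → onset /pl/, coda ∅.
V3 /a/ – V4 /o/: /vp/ splits as /v/ + /p/ (/p/ is the longest suffix that is a licit onset).
So the parse is flu.pe.plav.po.
Classifying each syllable: /flu/ (open), /pe/ (open), /plav/ (closed), /po/ (open).
Closed syllables: 1.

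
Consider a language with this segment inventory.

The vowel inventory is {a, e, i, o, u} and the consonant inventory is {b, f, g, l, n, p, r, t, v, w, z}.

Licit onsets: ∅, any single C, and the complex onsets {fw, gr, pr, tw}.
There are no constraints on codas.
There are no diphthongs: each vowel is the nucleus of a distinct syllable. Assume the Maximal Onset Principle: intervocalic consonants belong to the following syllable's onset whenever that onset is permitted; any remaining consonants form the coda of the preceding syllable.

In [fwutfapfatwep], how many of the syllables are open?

Vowels present: u, a, a, e; each is a nucleus, giving 4 syllables.
Between /u/ (V1) and /a/ (V2): /tf/; trying suffixes from longest down, /f/ is the first permitted one, so coda /t/ | onset /f/.
Between /a/ (V2) and /a/ (V3): cluster /pf/ — the longest permitted-onset suffix is /f/; onset = /f/, preceding coda = /p/.
Between /a/ (V3) and /e/ (V4): /tw/ is a licit onset in full, so it all attaches to the next syllable.
Putting it together: fwut.fap.fa.twep.
Classifying each syllable: /fwut/ (closed), /fap/ (closed), /fa/ (open), /twep/ (closed).
Open syllables: 1.

1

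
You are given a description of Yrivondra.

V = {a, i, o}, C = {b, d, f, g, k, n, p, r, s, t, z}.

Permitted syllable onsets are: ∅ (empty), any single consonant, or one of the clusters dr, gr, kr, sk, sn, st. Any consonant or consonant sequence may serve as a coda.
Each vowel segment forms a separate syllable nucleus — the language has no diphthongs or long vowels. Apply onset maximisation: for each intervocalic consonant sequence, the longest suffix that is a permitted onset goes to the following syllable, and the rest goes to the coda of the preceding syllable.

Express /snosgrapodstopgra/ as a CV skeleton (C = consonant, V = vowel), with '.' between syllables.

CCVC.CCV.CVC.CCVC.CCV

Vowels present: o, a, o, o, a; each is a nucleus, giving 5 syllables.
V1 /o/ – V2 /a/: /sgr/ splits as /s/ + /gr/ (/gr/ is the longest suffix that is a licit onset).
V2 /a/ – V3 /o/: /p/ is a single consonant, so it becomes the next onset.
V3 /o/ – V4 /o/: /dst/; trying suffixes from longest down, /st/ is the first permitted one, so coda /d/ | onset /st/.
V4 /o/ – V5 /a/: /pgr/; trying suffixes from longest down, /gr/ is the first permitted one, so coda /p/ | onset /gr/.
So the parse is snos.gra.pod.stop.gra.
Mapping each syllable to C/V: /snos/ → CCVC, /gra/ → CCV, /pod/ → CVC, /stop/ → CCVC, /gra/ → CCV.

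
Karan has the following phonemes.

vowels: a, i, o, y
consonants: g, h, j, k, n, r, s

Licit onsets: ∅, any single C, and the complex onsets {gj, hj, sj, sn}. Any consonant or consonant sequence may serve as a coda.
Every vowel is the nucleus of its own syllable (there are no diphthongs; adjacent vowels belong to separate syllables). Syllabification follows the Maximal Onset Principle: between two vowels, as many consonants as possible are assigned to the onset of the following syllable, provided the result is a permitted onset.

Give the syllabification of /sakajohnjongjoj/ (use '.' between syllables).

Vowels present: a, a, o, o, o; each is a nucleus, giving 5 syllables.
/a…a/ gap (V1→V2): just /k/ — single C goes to the following onset.
/a…o/ gap (V2→V3): /j/ → onset of the next syllable (single consonants are always licit onsets).
/o…o/ gap (V3→V4): /hnj/ — longest licit onset from the right is /j/, leaving /hn/ as coda.
/o…o/ gap (V4→V5): /ngj/ — longest licit onset from the right is /gj/, leaving /n/ as coda.

sa.ka.john.jon.gjoj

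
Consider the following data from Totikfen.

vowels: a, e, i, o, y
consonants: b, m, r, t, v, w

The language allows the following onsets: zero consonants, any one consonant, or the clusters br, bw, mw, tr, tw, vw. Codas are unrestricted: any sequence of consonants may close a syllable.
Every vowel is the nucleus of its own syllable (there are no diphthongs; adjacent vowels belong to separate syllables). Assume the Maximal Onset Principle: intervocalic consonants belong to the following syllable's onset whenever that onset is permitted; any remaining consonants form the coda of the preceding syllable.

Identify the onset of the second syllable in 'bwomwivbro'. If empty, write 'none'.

The vowels are o, i, o — 3 nuclei, so 3 syllables.
σ1/σ2 boundary: /mw/ is a licit onset in full, so it all attaches to the next syllable.
σ2/σ3 boundary: /vbr/; trying suffixes from longest down, /br/ is the first permitted one, so coda /v/ | onset /br/.
Putting it together: bwo.mwiv.bro.
Syllable 2 is /mwiv/: onset /mw/, nucleus /i/, coda /v/.

mw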